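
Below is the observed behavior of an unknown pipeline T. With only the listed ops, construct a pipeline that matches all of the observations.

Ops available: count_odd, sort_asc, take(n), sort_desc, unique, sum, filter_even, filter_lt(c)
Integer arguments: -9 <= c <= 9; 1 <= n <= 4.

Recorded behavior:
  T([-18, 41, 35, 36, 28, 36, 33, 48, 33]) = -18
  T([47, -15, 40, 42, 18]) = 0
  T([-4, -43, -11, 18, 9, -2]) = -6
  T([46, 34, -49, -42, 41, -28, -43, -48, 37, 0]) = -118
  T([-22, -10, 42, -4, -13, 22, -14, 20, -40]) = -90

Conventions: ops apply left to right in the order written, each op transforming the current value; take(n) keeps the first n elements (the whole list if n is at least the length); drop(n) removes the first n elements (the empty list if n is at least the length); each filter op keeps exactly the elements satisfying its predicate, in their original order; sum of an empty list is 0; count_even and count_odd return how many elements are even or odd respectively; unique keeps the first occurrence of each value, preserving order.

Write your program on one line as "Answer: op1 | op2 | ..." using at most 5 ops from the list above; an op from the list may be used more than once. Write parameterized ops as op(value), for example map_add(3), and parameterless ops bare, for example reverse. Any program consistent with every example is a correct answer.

filter_even | filter_lt(8) | sort_desc | sort_asc | sum

Check, running the answer program on each example:
  [-18, 41, 35, 36, 28, 36, 33, 48, 33] -> [-18, 36, 28, 36, 48] -> [-18] -> [-18] -> [-18] -> -18
  [47, -15, 40, 42, 18] -> [40, 42, 18] -> [] -> [] -> [] -> 0
  [-4, -43, -11, 18, 9, -2] -> [-4, 18, -2] -> [-4, -2] -> [-2, -4] -> [-4, -2] -> -6
  [46, 34, -49, -42, 41, -28, -43, -48, 37, 0] -> [46, 34, -42, -28, -48, 0] -> [-42, -28, -48, 0] -> [0, -28, -42, -48] -> [-48, -42, -28, 0] -> -118
  [-22, -10, 42, -4, -13, 22, -14, 20, -40] -> [-22, -10, 42, -4, 22, -14, 20, -40] -> [-22, -10, -4, -14, -40] -> [-4, -10, -14, -22, -40] -> [-40, -22, -14, -10, -4] -> -90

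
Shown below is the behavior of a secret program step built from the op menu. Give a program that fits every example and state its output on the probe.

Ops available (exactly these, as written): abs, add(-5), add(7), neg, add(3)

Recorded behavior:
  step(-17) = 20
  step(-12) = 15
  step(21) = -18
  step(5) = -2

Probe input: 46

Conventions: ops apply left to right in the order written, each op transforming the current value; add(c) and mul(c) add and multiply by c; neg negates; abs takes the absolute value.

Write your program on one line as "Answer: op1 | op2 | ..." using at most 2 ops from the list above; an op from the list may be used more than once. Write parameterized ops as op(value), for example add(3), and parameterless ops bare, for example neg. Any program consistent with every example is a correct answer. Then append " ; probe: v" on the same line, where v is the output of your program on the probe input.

neg | add(3) ; probe: -43

Check, running the answer program on each example:
  -17 -> 17 -> 20
  -12 -> 12 -> 15
  21 -> -21 -> -18
  5 -> -5 -> -2
  probe: 46 -> -46 -> -43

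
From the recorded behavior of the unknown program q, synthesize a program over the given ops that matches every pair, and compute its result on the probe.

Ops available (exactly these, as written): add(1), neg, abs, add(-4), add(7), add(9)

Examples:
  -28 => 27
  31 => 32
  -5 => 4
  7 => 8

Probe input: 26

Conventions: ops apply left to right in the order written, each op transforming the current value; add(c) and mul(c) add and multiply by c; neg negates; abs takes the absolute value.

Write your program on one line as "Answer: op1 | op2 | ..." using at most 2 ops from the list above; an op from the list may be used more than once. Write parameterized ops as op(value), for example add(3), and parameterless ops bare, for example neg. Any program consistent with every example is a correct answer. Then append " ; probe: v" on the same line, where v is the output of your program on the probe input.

add(1) | abs ; probe: 27

Check, running the answer program on each example:
  -28 -> -27 -> 27
  31 -> 32 -> 32
  -5 -> -4 -> 4
  7 -> 8 -> 8
  probe: 26 -> 27 -> 27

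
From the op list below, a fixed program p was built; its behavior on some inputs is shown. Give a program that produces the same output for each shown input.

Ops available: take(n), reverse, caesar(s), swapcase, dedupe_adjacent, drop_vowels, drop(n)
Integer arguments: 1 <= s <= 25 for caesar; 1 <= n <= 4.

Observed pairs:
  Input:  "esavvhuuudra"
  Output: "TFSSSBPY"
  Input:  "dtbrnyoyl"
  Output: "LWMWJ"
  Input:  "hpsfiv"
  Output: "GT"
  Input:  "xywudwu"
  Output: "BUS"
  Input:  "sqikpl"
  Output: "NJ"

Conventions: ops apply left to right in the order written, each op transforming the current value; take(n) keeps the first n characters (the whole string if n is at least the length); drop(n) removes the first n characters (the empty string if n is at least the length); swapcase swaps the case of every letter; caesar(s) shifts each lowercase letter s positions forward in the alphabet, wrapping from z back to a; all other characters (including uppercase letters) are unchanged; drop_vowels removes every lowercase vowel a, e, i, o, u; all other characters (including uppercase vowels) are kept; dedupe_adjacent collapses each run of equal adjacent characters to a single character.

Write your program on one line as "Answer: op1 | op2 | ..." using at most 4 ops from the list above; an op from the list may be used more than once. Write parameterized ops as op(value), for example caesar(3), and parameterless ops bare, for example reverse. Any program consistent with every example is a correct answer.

drop(2) | drop(2) | caesar(24) | swapcase

Check, running the answer program on each example:
  "esavvhuuudra" -> "avvhuuudra" -> "vhuuudra" -> "tfsssbpy" -> "TFSSSBPY"
  "dtbrnyoyl" -> "brnyoyl" -> "nyoyl" -> "lwmwj" -> "LWMWJ"
  "hpsfiv" -> "sfiv" -> "iv" -> "gt" -> "GT"
  "xywudwu" -> "wudwu" -> "dwu" -> "bus" -> "BUS"
  "sqikpl" -> "ikpl" -> "pl" -> "nj" -> "NJ"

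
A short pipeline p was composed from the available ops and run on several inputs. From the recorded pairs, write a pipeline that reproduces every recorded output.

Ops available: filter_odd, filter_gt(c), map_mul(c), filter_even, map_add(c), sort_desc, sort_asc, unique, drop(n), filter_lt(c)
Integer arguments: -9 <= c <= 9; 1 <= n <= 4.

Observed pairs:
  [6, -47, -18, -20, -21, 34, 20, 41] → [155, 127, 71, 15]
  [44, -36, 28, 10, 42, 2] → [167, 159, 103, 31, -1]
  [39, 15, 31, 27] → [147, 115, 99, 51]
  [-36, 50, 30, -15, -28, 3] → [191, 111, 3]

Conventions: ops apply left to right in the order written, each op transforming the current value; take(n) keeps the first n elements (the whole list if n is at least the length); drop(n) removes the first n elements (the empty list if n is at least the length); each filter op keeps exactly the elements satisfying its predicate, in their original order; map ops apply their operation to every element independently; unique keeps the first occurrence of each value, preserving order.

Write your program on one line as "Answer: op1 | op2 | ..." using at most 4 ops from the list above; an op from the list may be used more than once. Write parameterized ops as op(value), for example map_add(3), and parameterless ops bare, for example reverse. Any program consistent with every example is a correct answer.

map_mul(4) | map_add(-9) | sort_desc | filter_gt(-5)

Check, running the answer program on each example:
  [6, -47, -18, -20, -21, 34, 20, 41] -> [24, -188, -72, -80, -84, 136, 80, 164] -> [15, -197, -81, -89, -93, 127, 71, 155] -> [155, 127, 71, 15, -81, -89, -93, -197] -> [155, 127, 71, 15]
  [44, -36, 28, 10, 42, 2] -> [176, -144, 112, 40, 168, 8] -> [167, -153, 103, 31, 159, -1] -> [167, 159, 103, 31, -1, -153] -> [167, 159, 103, 31, -1]
  [39, 15, 31, 27] -> [156, 60, 124, 108] -> [147, 51, 115, 99] -> [147, 115, 99, 51] -> [147, 115, 99, 51]
  [-36, 50, 30, -15, -28, 3] -> [-144, 200, 120, -60, -112, 12] -> [-153, 191, 111, -69, -121, 3] -> [191, 111, 3, -69, -121, -153] -> [191, 111, 3]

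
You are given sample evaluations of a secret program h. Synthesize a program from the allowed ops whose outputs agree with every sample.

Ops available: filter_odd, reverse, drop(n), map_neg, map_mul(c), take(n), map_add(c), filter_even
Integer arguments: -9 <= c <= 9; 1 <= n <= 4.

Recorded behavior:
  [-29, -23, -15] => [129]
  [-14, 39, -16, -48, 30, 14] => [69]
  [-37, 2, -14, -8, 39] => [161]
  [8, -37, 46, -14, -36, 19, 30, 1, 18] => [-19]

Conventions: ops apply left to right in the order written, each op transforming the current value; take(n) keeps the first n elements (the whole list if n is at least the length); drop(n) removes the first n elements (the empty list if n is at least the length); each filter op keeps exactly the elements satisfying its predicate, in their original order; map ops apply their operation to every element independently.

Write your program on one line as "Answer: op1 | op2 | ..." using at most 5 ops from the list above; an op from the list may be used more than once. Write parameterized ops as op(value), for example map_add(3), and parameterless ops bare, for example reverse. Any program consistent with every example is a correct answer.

map_add(-5) | take(1) | map_mul(-4) | map_add(-7)

Check, running the answer program on each example:
  [-29, -23, -15] -> [-34, -28, -20] -> [-34] -> [136] -> [129]
  [-14, 39, -16, -48, 30, 14] -> [-19, 34, -21, -53, 25, 9] -> [-19] -> [76] -> [69]
  [-37, 2, -14, -8, 39] -> [-42, -3, -19, -13, 34] -> [-42] -> [168] -> [161]
  [8, -37, 46, -14, -36, 19, 30, 1, 18] -> [3, -42, 41, -19, -41, 14, 25, -4, 13] -> [3] -> [-12] -> [-19]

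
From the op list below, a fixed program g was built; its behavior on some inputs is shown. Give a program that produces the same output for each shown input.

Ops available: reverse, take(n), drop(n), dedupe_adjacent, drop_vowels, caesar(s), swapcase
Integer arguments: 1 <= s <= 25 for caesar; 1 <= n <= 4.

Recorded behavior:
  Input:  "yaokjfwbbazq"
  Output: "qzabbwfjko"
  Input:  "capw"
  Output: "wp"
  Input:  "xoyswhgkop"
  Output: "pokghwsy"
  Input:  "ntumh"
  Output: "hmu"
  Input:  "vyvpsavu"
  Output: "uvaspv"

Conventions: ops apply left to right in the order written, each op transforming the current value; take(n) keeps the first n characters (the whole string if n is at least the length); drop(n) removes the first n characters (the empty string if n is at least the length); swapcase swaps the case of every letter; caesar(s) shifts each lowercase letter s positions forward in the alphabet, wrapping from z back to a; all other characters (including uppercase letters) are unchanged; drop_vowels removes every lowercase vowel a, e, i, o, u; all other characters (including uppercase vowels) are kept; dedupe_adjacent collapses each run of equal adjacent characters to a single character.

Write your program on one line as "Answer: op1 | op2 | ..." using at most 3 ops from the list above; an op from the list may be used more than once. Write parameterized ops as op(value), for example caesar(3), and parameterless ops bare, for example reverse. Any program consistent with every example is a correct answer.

drop(2) | reverse

Check, running the answer program on each example:
  "yaokjfwbbazq" -> "okjfwbbazq" -> "qzabbwfjko"
  "capw" -> "pw" -> "wp"
  "xoyswhgkop" -> "yswhgkop" -> "pokghwsy"
  "ntumh" -> "umh" -> "hmu"
  "vyvpsavu" -> "vpsavu" -> "uvaspv"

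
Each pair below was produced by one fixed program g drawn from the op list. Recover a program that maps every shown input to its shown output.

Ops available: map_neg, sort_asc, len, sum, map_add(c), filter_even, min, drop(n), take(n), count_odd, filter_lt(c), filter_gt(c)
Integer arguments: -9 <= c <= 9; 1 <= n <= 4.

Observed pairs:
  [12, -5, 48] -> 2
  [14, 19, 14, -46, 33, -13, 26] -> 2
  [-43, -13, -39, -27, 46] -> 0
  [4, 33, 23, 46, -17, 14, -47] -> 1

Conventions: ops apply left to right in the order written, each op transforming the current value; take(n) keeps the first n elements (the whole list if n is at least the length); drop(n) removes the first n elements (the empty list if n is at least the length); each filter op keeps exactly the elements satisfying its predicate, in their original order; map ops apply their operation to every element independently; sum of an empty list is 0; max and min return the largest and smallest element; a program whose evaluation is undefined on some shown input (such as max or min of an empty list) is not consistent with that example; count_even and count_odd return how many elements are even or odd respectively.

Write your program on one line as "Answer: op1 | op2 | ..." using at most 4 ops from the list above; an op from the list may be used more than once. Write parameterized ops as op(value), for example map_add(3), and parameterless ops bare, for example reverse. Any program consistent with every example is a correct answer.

map_neg | take(3) | filter_even | len

Check, running the answer program on each example:
  [12, -5, 48] -> [-12, 5, -48] -> [-12, 5, -48] -> [-12, -48] -> 2
  [14, 19, 14, -46, 33, -13, 26] -> [-14, -19, -14, 46, -33, 13, -26] -> [-14, -19, -14] -> [-14, -14] -> 2
  [-43, -13, -39, -27, 46] -> [43, 13, 39, 27, -46] -> [43, 13, 39] -> [] -> 0
  [4, 33, 23, 46, -17, 14, -47] -> [-4, -33, -23, -46, 17, -14, 47] -> [-4, -33, -23] -> [-4] -> 1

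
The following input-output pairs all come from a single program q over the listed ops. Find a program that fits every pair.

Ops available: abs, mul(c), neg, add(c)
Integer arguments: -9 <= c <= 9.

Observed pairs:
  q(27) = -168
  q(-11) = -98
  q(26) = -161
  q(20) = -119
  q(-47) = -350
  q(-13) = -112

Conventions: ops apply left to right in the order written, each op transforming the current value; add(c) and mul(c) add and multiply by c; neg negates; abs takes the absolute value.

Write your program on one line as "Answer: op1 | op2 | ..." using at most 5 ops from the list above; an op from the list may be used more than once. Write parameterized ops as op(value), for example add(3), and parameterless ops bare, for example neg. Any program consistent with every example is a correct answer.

neg | add(3) | abs | neg | mul(7)

Check, running the answer program on each example:
  27 -> -27 -> -24 -> 24 -> -24 -> -168
  -11 -> 11 -> 14 -> 14 -> -14 -> -98
  26 -> -26 -> -23 -> 23 -> -23 -> -161
  20 -> -20 -> -17 -> 17 -> -17 -> -119
  -47 -> 47 -> 50 -> 50 -> -50 -> -350
  -13 -> 13 -> 16 -> 16 -> -16 -> -112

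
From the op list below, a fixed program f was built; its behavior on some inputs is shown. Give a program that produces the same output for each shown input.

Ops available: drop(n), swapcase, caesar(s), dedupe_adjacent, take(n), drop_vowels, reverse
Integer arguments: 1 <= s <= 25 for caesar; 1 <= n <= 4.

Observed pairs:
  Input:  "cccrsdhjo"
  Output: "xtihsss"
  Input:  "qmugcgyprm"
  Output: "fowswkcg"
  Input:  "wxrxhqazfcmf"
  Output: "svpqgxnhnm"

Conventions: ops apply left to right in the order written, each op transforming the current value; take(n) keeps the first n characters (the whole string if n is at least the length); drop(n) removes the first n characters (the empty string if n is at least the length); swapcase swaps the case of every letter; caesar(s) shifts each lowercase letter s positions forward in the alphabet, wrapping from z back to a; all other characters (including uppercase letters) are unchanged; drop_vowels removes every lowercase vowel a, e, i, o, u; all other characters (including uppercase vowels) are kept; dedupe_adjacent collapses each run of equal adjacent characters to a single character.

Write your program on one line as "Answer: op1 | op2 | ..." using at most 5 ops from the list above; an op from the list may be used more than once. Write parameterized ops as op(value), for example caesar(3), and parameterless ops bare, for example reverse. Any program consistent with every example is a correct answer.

caesar(8) | reverse | caesar(8) | drop(2)

Check, running the answer program on each example:
  "cccrsdhjo" -> "kkkzalprw" -> "wrplazkkk" -> "ezxtihsss" -> "xtihsss"
  "qmugcgyprm" -> "yucokogxzu" -> "uzxgokocuy" -> "chfowswkcg" -> "fowswkcg"
  "wxrxhqazfcmf" -> "efzfpyihnkun" -> "nuknhiypfzfe" -> "vcsvpqgxnhnm" -> "svpqgxnhnm"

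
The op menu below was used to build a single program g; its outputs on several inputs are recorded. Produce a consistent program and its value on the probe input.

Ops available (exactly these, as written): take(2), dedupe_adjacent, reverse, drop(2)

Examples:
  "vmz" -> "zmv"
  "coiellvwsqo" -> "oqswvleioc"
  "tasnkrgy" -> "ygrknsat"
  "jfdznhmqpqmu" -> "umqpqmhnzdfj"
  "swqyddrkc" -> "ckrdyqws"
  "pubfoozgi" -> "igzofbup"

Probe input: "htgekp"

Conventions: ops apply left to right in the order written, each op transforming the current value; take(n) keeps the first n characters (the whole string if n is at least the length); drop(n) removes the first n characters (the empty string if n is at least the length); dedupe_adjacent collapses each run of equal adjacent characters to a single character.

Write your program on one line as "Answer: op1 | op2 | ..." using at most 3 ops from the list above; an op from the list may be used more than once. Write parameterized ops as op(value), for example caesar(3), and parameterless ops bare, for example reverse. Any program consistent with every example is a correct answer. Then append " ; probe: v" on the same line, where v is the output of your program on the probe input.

dedupe_adjacent | reverse ; probe: "pkegth"

Check, running the answer program on each example:
  "vmz" -> "vmz" -> "zmv"
  "coiellvwsqo" -> "coielvwsqo" -> "oqswvleioc"
  "tasnkrgy" -> "tasnkrgy" -> "ygrknsat"
  "jfdznhmqpqmu" -> "jfdznhmqpqmu" -> "umqpqmhnzdfj"
  "swqyddrkc" -> "swqydrkc" -> "ckrdyqws"
  "pubfoozgi" -> "pubfozgi" -> "igzofbup"
  probe: "htgekp" -> "htgekp" -> "pkegth"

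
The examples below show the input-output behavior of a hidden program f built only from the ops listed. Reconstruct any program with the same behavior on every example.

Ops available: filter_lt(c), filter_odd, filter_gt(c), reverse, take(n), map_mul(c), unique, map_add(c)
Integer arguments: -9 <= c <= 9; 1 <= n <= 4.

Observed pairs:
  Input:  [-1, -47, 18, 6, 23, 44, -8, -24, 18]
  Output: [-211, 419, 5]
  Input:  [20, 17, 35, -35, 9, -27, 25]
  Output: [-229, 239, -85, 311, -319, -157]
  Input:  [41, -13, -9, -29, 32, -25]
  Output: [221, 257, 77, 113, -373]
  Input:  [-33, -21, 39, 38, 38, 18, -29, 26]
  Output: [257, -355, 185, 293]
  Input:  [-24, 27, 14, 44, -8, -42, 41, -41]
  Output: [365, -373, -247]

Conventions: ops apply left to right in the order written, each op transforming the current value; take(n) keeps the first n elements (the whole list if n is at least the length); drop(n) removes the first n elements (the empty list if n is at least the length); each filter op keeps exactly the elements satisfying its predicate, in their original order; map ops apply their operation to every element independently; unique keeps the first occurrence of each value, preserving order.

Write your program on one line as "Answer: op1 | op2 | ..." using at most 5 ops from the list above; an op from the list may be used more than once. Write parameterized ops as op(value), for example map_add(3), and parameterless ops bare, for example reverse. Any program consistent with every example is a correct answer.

unique | filter_odd | reverse | map_mul(-9) | map_add(-4)

Check, running the answer program on each example:
  [-1, -47, 18, 6, 23, 44, -8, -24, 18] -> [-1, -47, 18, 6, 23, 44, -8, -24] -> [-1, -47, 23] -> [23, -47, -1] -> [-207, 423, 9] -> [-211, 419, 5]
  [20, 17, 35, -35, 9, -27, 25] -> [20, 17, 35, -35, 9, -27, 25] -> [17, 35, -35, 9, -27, 25] -> [25, -27, 9, -35, 35, 17] -> [-225, 243, -81, 315, -315, -153] -> [-229, 239, -85, 311, -319, -157]
  [41, -13, -9, -29, 32, -25] -> [41, -13, -9, -29, 32, -25] -> [41, -13, -9, -29, -25] -> [-25, -29, -9, -13, 41] -> [225, 261, 81, 117, -369] -> [221, 257, 77, 113, -373]
  [-33, -21, 39, 38, 38, 18, -29, 26] -> [-33, -21, 39, 38, 18, -29, 26] -> [-33, -21, 39, -29] -> [-29, 39, -21, -33] -> [261, -351, 189, 297] -> [257, -355, 185, 293]
  [-24, 27, 14, 44, -8, -42, 41, -41] -> [-24, 27, 14, 44, -8, -42, 41, -41] -> [27, 41, -41] -> [-41, 41, 27] -> [369, -369, -243] -> [365, -373, -247]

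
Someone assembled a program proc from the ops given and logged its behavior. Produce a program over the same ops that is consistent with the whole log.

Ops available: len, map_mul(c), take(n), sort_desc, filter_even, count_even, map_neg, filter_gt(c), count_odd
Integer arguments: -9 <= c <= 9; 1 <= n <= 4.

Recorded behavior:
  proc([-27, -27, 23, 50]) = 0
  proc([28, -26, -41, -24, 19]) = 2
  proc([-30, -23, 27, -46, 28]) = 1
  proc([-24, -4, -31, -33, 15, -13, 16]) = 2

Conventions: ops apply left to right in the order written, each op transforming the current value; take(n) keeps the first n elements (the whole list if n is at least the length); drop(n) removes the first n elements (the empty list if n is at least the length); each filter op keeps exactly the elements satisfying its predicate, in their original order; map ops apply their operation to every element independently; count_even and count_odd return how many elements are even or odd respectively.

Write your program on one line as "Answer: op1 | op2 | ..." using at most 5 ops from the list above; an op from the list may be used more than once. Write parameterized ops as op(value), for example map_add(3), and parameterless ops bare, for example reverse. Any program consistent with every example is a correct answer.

take(3) | filter_even | sort_desc | count_even

Check, running the answer program on each example:
  [-27, -27, 23, 50] -> [-27, -27, 23] -> [] -> [] -> 0
  [28, -26, -41, -24, 19] -> [28, -26, -41] -> [28, -26] -> [28, -26] -> 2
  [-30, -23, 27, -46, 28] -> [-30, -23, 27] -> [-30] -> [-30] -> 1
  [-24, -4, -31, -33, 15, -13, 16] -> [-24, -4, -31] -> [-24, -4] -> [-4, -24] -> 2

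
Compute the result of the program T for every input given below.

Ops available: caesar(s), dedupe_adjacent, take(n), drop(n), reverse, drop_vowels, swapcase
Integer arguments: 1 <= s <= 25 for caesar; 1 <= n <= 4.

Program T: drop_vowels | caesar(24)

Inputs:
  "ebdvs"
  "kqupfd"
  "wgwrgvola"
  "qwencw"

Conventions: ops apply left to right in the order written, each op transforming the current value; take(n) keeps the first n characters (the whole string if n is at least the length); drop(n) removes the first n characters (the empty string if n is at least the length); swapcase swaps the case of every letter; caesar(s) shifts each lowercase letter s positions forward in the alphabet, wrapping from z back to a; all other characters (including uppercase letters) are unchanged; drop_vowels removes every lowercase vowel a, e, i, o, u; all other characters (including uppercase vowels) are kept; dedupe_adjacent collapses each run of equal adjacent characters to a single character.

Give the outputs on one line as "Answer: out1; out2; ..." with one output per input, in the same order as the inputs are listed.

Execution, op by op:
  "ebdvs" -> "bdvs" -> "zbtq"
  "kqupfd" -> "kqpfd" -> "iondb"
  "wgwrgvola" -> "wgwrgvl" -> "ueupetj"
  "qwencw" -> "qwncw" -> "oulau"

"zbtq"; "iondb"; "ueupetj"; "oulau"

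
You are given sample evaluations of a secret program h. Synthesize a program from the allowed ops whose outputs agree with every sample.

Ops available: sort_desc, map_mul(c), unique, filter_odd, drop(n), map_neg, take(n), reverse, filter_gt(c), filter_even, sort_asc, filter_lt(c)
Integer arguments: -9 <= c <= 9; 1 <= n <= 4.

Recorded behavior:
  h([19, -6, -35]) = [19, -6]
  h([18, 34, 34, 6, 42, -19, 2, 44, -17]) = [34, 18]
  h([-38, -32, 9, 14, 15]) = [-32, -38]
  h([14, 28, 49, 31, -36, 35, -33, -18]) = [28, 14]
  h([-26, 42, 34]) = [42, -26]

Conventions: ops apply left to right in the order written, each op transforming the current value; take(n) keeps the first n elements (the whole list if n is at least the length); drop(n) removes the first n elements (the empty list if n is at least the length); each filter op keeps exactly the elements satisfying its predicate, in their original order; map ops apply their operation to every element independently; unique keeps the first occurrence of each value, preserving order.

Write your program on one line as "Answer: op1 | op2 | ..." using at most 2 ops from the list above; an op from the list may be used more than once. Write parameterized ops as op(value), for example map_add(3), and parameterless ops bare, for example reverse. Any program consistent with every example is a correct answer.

take(2) | sort_desc

Check, running the answer program on each example:
  [19, -6, -35] -> [19, -6] -> [19, -6]
  [18, 34, 34, 6, 42, -19, 2, 44, -17] -> [18, 34] -> [34, 18]
  [-38, -32, 9, 14, 15] -> [-38, -32] -> [-32, -38]
  [14, 28, 49, 31, -36, 35, -33, -18] -> [14, 28] -> [28, 14]
  [-26, 42, 34] -> [-26, 42] -> [42, -26]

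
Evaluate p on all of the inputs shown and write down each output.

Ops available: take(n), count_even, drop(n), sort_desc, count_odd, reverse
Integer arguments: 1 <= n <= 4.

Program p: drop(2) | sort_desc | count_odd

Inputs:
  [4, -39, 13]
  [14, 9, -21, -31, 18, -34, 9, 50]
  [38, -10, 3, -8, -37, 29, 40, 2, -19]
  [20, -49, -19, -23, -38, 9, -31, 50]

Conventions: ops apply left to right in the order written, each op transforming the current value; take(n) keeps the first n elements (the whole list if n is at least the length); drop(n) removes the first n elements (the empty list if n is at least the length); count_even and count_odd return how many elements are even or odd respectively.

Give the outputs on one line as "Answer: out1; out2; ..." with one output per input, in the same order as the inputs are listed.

1; 3; 4; 4

Execution, op by op:
  [4, -39, 13] -> [13] -> [13] -> 1
  [14, 9, -21, -31, 18, -34, 9, 50] -> [-21, -31, 18, -34, 9, 50] -> [50, 18, 9, -21, -31, -34] -> 3
  [38, -10, 3, -8, -37, 29, 40, 2, -19] -> [3, -8, -37, 29, 40, 2, -19] -> [40, 29, 3, 2, -8, -19, -37] -> 4
  [20, -49, -19, -23, -38, 9, -31, 50] -> [-19, -23, -38, 9, -31, 50] -> [50, 9, -19, -23, -31, -38] -> 4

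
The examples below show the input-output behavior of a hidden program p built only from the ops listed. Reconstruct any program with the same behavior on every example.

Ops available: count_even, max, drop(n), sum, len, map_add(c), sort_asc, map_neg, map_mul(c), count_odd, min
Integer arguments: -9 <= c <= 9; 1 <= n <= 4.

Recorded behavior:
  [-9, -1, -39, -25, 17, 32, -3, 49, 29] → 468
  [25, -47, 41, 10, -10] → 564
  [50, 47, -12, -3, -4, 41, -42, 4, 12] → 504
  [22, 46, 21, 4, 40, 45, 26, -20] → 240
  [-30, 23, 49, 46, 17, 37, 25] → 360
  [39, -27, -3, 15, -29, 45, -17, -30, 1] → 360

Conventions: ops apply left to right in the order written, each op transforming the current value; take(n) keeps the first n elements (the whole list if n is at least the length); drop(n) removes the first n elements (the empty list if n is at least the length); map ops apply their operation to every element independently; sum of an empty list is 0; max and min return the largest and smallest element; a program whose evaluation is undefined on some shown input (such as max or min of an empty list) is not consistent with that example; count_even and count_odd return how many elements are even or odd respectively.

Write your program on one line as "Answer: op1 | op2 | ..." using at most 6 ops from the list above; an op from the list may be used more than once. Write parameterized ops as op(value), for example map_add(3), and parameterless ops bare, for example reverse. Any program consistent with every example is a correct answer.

map_neg | sort_asc | map_mul(2) | map_mul(6) | max

Check, running the answer program on each example:
  [-9, -1, -39, -25, 17, 32, -3, 49, 29] -> [9, 1, 39, 25, -17, -32, 3, -49, -29] -> [-49, -32, -29, -17, 1, 3, 9, 25, 39] -> [-98, -64, -58, -34, 2, 6, 18, 50, 78] -> [-588, -384, -348, -204, 12, 36, 108, 300, 468] -> 468
  [25, -47, 41, 10, -10] -> [-25, 47, -41, -10, 10] -> [-41, -25, -10, 10, 47] -> [-82, -50, -20, 20, 94] -> [-492, -300, -120, 120, 564] -> 564
  [50, 47, -12, -3, -4, 41, -42, 4, 12] -> [-50, -47, 12, 3, 4, -41, 42, -4, -12] -> [-50, -47, -41, -12, -4, 3, 4, 12, 42] -> [-100, -94, -82, -24, -8, 6, 8, 24, 84] -> [-600, -564, -492, -144, -48, 36, 48, 144, 504] -> 504
  [22, 46, 21, 4, 40, 45, 26, -20] -> [-22, -46, -21, -4, -40, -45, -26, 20] -> [-46, -45, -40, -26, -22, -21, -4, 20] -> [-92, -90, -80, -52, -44, -42, -8, 40] -> [-552, -540, -480, -312, -264, -252, -48, 240] -> 240
  [-30, 23, 49, 46, 17, 37, 25] -> [30, -23, -49, -46, -17, -37, -25] -> [-49, -46, -37, -25, -23, -17, 30] -> [-98, -92, -74, -50, -46, -34, 60] -> [-588, -552, -444, -300, -276, -204, 360] -> 360
  [39, -27, -3, 15, -29, 45, -17, -30, 1] -> [-39, 27, 3, -15, 29, -45, 17, 30, -1] -> [-45, -39, -15, -1, 3, 17, 27, 29, 30] -> [-90, -78, -30, -2, 6, 34, 54, 58, 60] -> [-540, -468, -180, -12, 36, 204, 324, 348, 360] -> 360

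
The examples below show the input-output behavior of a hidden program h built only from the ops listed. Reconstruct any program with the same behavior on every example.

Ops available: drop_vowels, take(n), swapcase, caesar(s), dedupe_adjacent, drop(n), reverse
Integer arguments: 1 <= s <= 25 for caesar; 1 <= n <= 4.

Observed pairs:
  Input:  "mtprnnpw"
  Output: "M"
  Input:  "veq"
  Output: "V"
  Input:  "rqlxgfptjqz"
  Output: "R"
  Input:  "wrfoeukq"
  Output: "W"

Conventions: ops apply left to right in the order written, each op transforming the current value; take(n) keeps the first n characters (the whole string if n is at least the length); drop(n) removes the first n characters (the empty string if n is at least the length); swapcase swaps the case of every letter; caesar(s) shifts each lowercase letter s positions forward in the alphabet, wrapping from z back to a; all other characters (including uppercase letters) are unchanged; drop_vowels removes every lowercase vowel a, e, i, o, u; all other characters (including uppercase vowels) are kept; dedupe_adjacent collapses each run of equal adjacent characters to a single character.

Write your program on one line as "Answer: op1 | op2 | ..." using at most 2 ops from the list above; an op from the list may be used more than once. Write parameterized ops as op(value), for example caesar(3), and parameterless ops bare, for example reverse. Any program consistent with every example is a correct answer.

swapcase | take(1)

Check, running the answer program on each example:
  "mtprnnpw" -> "MTPRNNPW" -> "M"
  "veq" -> "VEQ" -> "V"
  "rqlxgfptjqz" -> "RQLXGFPTJQZ" -> "R"
  "wrfoeukq" -> "WRFOEUKQ" -> "W"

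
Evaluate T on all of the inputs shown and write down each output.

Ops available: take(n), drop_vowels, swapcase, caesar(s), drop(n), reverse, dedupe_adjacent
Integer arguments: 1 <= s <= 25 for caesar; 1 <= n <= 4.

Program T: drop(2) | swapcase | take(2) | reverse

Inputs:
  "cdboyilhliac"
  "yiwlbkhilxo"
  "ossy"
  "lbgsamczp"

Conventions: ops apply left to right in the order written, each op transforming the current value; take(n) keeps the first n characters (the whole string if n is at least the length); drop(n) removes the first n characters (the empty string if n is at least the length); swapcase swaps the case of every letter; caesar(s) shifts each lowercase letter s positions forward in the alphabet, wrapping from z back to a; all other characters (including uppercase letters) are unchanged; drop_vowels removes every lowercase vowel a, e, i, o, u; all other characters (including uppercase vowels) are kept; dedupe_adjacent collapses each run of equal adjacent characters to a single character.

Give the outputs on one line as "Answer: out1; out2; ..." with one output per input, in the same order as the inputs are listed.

"OB"; "LW"; "YS"; "SG"

Execution, op by op:
  "cdboyilhliac" -> "boyilhliac" -> "BOYILHLIAC" -> "BO" -> "OB"
  "yiwlbkhilxo" -> "wlbkhilxo" -> "WLBKHILXO" -> "WL" -> "LW"
  "ossy" -> "sy" -> "SY" -> "SY" -> "YS"
  "lbgsamczp" -> "gsamczp" -> "GSAMCZP" -> "GS" -> "SG"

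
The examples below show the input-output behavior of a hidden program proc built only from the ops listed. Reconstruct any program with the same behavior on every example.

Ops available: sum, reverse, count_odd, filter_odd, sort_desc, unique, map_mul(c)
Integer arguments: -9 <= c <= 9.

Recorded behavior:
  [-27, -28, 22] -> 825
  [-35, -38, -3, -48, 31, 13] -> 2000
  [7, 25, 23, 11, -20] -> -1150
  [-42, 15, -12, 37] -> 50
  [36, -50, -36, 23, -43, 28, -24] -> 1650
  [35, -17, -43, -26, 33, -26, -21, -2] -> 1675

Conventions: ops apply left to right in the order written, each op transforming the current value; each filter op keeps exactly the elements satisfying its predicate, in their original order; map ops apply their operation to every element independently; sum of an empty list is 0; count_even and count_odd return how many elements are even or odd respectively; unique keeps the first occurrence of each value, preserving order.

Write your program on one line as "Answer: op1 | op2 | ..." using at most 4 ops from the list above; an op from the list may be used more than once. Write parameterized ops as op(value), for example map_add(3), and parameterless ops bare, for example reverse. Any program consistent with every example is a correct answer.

map_mul(5) | map_mul(-5) | sum

Check, running the answer program on each example:
  [-27, -28, 22] -> [-135, -140, 110] -> [675, 700, -550] -> 825
  [-35, -38, -3, -48, 31, 13] -> [-175, -190, -15, -240, 155, 65] -> [875, 950, 75, 1200, -775, -325] -> 2000
  [7, 25, 23, 11, -20] -> [35, 125, 115, 55, -100] -> [-175, -625, -575, -275, 500] -> -1150
  [-42, 15, -12, 37] -> [-210, 75, -60, 185] -> [1050, -375, 300, -925] -> 50
  [36, -50, -36, 23, -43, 28, -24] -> [180, -250, -180, 115, -215, 140, -120] -> [-900, 1250, 900, -575, 1075, -700, 600] -> 1650
  [35, -17, -43, -26, 33, -26, -21, -2] -> [175, -85, -215, -130, 165, -130, -105, -10] -> [-875, 425, 1075, 650, -825, 650, 525, 50] -> 1675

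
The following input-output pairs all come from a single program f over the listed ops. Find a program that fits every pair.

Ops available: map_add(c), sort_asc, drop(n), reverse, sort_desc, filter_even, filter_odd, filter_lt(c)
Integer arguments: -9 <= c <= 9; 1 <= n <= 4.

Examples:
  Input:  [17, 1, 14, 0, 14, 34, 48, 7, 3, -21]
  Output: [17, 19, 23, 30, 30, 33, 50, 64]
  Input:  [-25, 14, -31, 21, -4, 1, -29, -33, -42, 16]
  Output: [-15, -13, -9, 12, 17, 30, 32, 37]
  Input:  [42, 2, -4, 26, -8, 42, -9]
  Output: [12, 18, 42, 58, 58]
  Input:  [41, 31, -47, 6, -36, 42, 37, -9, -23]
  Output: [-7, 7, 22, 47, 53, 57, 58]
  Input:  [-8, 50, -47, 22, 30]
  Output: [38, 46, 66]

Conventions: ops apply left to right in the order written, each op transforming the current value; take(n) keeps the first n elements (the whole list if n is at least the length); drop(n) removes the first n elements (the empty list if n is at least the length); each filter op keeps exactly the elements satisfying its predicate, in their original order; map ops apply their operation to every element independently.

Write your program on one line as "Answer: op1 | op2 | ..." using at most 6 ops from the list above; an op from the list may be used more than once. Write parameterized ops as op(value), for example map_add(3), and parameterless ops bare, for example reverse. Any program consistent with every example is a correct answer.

map_add(9) | sort_desc | sort_asc | map_add(7) | drop(2)

Check, running the answer program on each example:
  [17, 1, 14, 0, 14, 34, 48, 7, 3, -21] -> [26, 10, 23, 9, 23, 43, 57, 16, 12, -12] -> [57, 43, 26, 23, 23, 16, 12, 10, 9, -12] -> [-12, 9, 10, 12, 16, 23, 23, 26, 43, 57] -> [-5, 16, 17, 19, 23, 30, 30, 33, 50, 64] -> [17, 19, 23, 30, 30, 33, 50, 64]
  [-25, 14, -31, 21, -4, 1, -29, -33, -42, 16] -> [-16, 23, -22, 30, 5, 10, -20, -24, -33, 25] -> [30, 25, 23, 10, 5, -16, -20, -22, -24, -33] -> [-33, -24, -22, -20, -16, 5, 10, 23, 25, 30] -> [-26, -17, -15, -13, -9, 12, 17, 30, 32, 37] -> [-15, -13, -9, 12, 17, 30, 32, 37]
  [42, 2, -4, 26, -8, 42, -9] -> [51, 11, 5, 35, 1, 51, 0] -> [51, 51, 35, 11, 5, 1, 0] -> [0, 1, 5, 11, 35, 51, 51] -> [7, 8, 12, 18, 42, 58, 58] -> [12, 18, 42, 58, 58]
  [41, 31, -47, 6, -36, 42, 37, -9, -23] -> [50, 40, -38, 15, -27, 51, 46, 0, -14] -> [51, 50, 46, 40, 15, 0, -14, -27, -38] -> [-38, -27, -14, 0, 15, 40, 46, 50, 51] -> [-31, -20, -7, 7, 22, 47, 53, 57, 58] -> [-7, 7, 22, 47, 53, 57, 58]
  [-8, 50, -47, 22, 30] -> [1, 59, -38, 31, 39] -> [59, 39, 31, 1, -38] -> [-38, 1, 31, 39, 59] -> [-31, 8, 38, 46, 66] -> [38, 46, 66]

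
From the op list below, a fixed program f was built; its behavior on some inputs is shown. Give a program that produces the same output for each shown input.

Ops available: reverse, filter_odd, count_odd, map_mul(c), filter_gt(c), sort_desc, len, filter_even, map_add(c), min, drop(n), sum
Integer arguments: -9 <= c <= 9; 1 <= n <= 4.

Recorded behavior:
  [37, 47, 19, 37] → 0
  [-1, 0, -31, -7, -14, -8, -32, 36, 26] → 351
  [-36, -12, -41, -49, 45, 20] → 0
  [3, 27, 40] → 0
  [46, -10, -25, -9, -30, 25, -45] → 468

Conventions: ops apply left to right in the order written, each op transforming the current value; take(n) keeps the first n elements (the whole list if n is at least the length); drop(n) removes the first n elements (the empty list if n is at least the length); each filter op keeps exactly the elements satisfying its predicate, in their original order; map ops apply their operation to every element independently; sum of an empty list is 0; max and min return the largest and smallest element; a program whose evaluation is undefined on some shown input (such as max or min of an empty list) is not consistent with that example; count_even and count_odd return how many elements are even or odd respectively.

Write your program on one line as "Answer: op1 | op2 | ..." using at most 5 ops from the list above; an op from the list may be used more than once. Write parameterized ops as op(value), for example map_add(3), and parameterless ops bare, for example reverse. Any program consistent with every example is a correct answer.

map_mul(-6) | drop(4) | filter_gt(8) | map_add(9) | sum

Check, running the answer program on each example:
  [37, 47, 19, 37] -> [-222, -282, -114, -222] -> [] -> [] -> [] -> 0
  [-1, 0, -31, -7, -14, -8, -32, 36, 26] -> [6, 0, 186, 42, 84, 48, 192, -216, -156] -> [84, 48, 192, -216, -156] -> [84, 48, 192] -> [93, 57, 201] -> 351
  [-36, -12, -41, -49, 45, 20] -> [216, 72, 246, 294, -270, -120] -> [-270, -120] -> [] -> [] -> 0
  [3, 27, 40] -> [-18, -162, -240] -> [] -> [] -> [] -> 0
  [46, -10, -25, -9, -30, 25, -45] -> [-276, 60, 150, 54, 180, -150, 270] -> [180, -150, 270] -> [180, 270] -> [189, 279] -> 468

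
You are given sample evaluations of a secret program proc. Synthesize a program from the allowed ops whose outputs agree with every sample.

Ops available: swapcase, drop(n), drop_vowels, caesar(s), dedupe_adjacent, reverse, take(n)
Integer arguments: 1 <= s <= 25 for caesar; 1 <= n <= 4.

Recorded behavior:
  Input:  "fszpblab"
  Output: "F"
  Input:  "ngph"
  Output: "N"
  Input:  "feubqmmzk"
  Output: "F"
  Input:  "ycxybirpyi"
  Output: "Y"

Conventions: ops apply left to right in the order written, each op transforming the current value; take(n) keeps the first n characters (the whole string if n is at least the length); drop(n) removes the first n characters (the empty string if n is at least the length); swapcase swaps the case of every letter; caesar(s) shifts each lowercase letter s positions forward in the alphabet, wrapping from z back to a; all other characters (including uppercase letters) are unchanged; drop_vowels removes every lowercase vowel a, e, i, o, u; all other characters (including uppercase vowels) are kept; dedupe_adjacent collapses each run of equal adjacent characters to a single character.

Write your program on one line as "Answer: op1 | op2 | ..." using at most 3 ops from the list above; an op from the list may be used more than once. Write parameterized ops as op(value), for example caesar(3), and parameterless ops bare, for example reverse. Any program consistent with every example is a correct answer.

swapcase | take(1)

Check, running the answer program on each example:
  "fszpblab" -> "FSZPBLAB" -> "F"
  "ngph" -> "NGPH" -> "N"
  "feubqmmzk" -> "FEUBQMMZK" -> "F"
  "ycxybirpyi" -> "YCXYBIRPYI" -> "Y"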